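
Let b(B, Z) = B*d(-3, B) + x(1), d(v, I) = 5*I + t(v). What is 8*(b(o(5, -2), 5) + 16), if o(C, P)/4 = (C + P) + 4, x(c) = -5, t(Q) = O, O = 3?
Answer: 32120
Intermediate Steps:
t(Q) = 3
d(v, I) = 3 + 5*I (d(v, I) = 5*I + 3 = 3 + 5*I)
o(C, P) = 16 + 4*C + 4*P (o(C, P) = 4*((C + P) + 4) = 4*(4 + C + P) = 16 + 4*C + 4*P)
b(B, Z) = -5 + B*(3 + 5*B) (b(B, Z) = B*(3 + 5*B) - 5 = -5 + B*(3 + 5*B))
8*(b(o(5, -2), 5) + 16) = 8*((-5 + (16 + 4*5 + 4*(-2))*(3 + 5*(16 + 4*5 + 4*(-2)))) + 16) = 8*((-5 + (16 + 20 - 8)*(3 + 5*(16 + 20 - 8))) + 16) = 8*((-5 + 28*(3 + 5*28)) + 16) = 8*((-5 + 28*(3 + 140)) + 16) = 8*((-5 + 28*143) + 16) = 8*((-5 + 4004) + 16) = 8*(3999 + 16) = 8*4015 = 32120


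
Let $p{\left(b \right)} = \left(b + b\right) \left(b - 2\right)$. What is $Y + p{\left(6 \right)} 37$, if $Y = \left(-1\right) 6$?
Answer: $1770$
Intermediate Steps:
$Y = -6$
$p{\left(b \right)} = 2 b \left(-2 + b\right)$
$Y + p{\left(6 \right)} 37 = -6 + 2 \cdot 6 \left(-2 + 6\right) 37 = -6 + 2 \cdot 6 \cdot 4 \cdot 37 = -6 + 48 \cdot 37 = -6 + 1776 = 1770$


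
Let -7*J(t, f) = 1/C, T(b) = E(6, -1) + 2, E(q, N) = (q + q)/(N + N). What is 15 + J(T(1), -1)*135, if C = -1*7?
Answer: 870/49 ≈ 17.755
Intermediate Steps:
E(q, N) = q/N (E(q, N) = (2*q)/((2*N)) = (2*q)*(1/(2*N)) = q/N)
T(b) = -4 (T(b) = 6/(-1) + 2 = 6*(-1) + 2 = -6 + 2 = -4)
C = -7
J(t, f) = 1/49 (J(t, f) = -⅐/(-7) = -⅐*(-⅐) = 1/49)
15 + J(T(1), -1)*135 = 15 + (1/49)*135 = 15 + 135/49 = 870/49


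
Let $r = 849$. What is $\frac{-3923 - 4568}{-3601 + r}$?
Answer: $\frac{8491}{2752} \approx 3.0854$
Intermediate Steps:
$\frac{-3923 - 4568}{-3601 + r} = \frac{-3923 - 4568}{-3601 + 849} = - \frac{8491}{-2752} = \left(-8491\right) \left(- \frac{1}{2752}\right) = \frac{8491}{2752}$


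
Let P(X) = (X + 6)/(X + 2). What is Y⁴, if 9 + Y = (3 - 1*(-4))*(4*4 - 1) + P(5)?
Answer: 217611987121/2401 ≈ 9.0634e+7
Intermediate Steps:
P(X) = (6 + X)/(2 + X)
Y = 683/7 (Y = -9 + ((3 - 1*(-4))*(4*4 - 1) + (6 + 5)/(2 + 5)) = -9 + ((3 + 4)*(16 - 1) + 11/7) = -9 + (7*15 + (⅐)*11) = -9 + (105 + 11/7) = -9 + 746/7 = 683/7 ≈ 97.571)
Y⁴ = (683/7)⁴ = 217611987121/2401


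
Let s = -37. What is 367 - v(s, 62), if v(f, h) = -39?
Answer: 406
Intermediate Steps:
367 - v(s, 62) = 367 - 1*(-39) = 367 + 39 = 406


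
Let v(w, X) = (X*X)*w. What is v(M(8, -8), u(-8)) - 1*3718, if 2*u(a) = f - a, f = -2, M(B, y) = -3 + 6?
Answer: -3691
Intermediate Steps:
M(B, y) = 3
u(a) = -1 - a/2 (u(a) = (-2 - a)/2 = -1 - a/2)
v(w, X) = w*X² (v(w, X) = X²*w = w*X²)
v(M(8, -8), u(-8)) - 1*3718 = 3*(-1 - ½*(-8))² - 1*3718 = 3*(-1 + 4)² - 3718 = 3*3² - 3718 = 3*9 - 3718 = 27 - 3718 = -3691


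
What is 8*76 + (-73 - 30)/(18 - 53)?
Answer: 21383/35 ≈ 610.94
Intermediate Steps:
8*76 + (-73 - 30)/(18 - 53) = 608 - 103/(-35) = 608 - 103*(-1/35) = 608 + 103/35 = 21383/35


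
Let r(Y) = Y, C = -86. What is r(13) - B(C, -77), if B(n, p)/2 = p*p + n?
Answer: -11673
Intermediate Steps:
B(n, p) = 2*n + 2*p² (B(n, p) = 2*(p*p + n) = 2*(p² + n) = 2*(n + p²) = 2*n + 2*p²)
r(13) - B(C, -77) = 13 - (2*(-86) + 2*(-77)²) = 13 - (-172 + 2*5929) = 13 - (-172 + 11858) = 13 - 1*11686 = 13 - 11686 = -11673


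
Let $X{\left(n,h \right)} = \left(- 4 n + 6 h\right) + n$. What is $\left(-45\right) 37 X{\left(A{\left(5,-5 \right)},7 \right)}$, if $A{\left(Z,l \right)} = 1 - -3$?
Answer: $-49950$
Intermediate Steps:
$A{\left(Z,l \right)} = 4$ ($A{\left(Z,l \right)} = 1 + 3 = 4$)
$X{\left(n,h \right)} = - 3 n + 6 h$
$\left(-45\right) 37 X{\left(A{\left(5,-5 \right)},7 \right)} = \left(-45\right) 37 \left(\left(-3\right) 4 + 6 \cdot 7\right) = - 1665 \left(-12 + 42\right) = \left(-1665\right) 30 = -49950$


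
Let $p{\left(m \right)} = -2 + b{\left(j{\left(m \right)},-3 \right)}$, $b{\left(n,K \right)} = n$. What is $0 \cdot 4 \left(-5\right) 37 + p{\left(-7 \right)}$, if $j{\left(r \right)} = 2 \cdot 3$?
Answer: $4$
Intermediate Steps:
$j{\left(r \right)} = 6$
$p{\left(m \right)} = 4$ ($p{\left(m \right)} = -2 + 6 = 4$)
$0 \cdot 4 \left(-5\right) 37 + p{\left(-7 \right)} = 0 \cdot 4 \left(-5\right) 37 + 4 = 0 \left(-5\right) 37 + 4 = 0 \cdot 37 + 4 = 0 + 4 = 4$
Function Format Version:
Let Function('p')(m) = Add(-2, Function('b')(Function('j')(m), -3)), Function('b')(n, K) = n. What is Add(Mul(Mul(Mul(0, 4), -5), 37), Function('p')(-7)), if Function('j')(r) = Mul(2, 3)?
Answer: 4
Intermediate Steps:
Function('j')(r) = 6
Function('p')(m) = 4 (Function('p')(m) = Add(-2, 6) = 4)
Add(Mul(Mul(Mul(0, 4), -5), 37), Function('p')(-7)) = Add(Mul(Mul(Mul(0, 4), -5), 37), 4) = Add(Mul(Mul(0, -5), 37), 4) = Add(Mul(0, 37), 4) = Add(0, 4) = 4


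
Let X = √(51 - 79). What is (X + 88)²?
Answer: 7716 + 352*I*√7 ≈ 7716.0 + 931.3*I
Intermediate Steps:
X = 2*I*√7 (X = √(-28) = 2*I*√7 ≈ 5.2915*I)
(X + 88)² = (2*I*√7 + 88)² = (88 + 2*I*√7)²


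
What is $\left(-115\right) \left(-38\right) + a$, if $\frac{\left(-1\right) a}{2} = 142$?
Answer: $4086$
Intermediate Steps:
$a = -284$ ($a = \left(-2\right) 142 = -284$)
$\left(-115\right) \left(-38\right) + a = \left(-115\right) \left(-38\right) - 284 = 4370 - 284 = 4086$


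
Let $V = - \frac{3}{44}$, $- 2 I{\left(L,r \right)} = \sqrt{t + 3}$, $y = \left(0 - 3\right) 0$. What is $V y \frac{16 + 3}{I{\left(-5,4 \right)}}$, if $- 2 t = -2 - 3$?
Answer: $0$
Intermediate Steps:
$t = \frac{5}{2}$ ($t = - \frac{-2 - 3}{2} = \left(- \frac{1}{2}\right) \left(-5\right) = \frac{5}{2} \approx 2.5$)
$y = 0$ ($y = \left(-3\right) 0 = 0$)
$I{\left(L,r \right)} = - \frac{\sqrt{22}}{4}$ ($I{\left(L,r \right)} = - \frac{\sqrt{\frac{5}{2} + 3}}{2} = - \frac{\sqrt{\frac{11}{2}}}{2} = - \frac{\frac{1}{2} \sqrt{22}}{2} = - \frac{\sqrt{22}}{4}$)
$V = - \frac{3}{44}$ ($V = \left(-3\right) \frac{1}{44} = - \frac{3}{44} \approx -0.068182$)
$V y \frac{16 + 3}{I{\left(-5,4 \right)}} = \left(- \frac{3}{44}\right) 0 \frac{16 + 3}{\left(- \frac{1}{4}\right) \sqrt{22}} = 0 \cdot 19 \left(- \frac{2 \sqrt{22}}{11}\right) = 0 \left(- \frac{38 \sqrt{22}}{11}\right) = 0$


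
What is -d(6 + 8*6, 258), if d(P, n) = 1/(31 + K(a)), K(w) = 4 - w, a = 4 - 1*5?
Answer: -1/36 ≈ -0.027778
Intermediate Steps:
a = -1 (a = 4 - 5 = -1)
d(P, n) = 1/36 (d(P, n) = 1/(31 + (4 - 1*(-1))) = 1/(31 + (4 + 1)) = 1/(31 + 5) = 1/36)
-d(6 + 8*6, 258) = -1*1/36 = -1/36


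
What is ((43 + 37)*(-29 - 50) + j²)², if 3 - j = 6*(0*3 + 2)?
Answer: 38925121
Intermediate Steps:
j = -9 (j = 3 - 6*(0*3 + 2) = 3 - 6*(0 + 2) = 3 - 6*2 = 3 - 1*12 = 3 - 12 = -9)
((43 + 37)*(-29 - 50) + j²)² = ((43 + 37)*(-29 - 50) + (-9)²)² = (80*(-79) + 81)² = (-6320 + 81)² = (-6239)² = 38925121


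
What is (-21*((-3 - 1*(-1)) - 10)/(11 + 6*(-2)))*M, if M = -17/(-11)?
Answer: -4284/11 ≈ -389.45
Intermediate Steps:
M = 17/11 (M = -17*(-1/11) = 17/11 ≈ 1.5455)
(-21*((-3 - 1*(-1)) - 10)/(11 + 6*(-2)))*M = -21*((-3 - 1*(-1)) - 10)/(11 + 6*(-2))*(17/11) = -21*((-3 + 1) - 10)/(11 - 12)*(17/11) = -21*(-2 - 10)/(-1)*(17/11) = -(-252)*(-1)*(17/11) = -21*12*(17/11) = -252*17/11 = -4284/11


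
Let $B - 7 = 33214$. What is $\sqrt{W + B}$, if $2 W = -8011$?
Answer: $\frac{\sqrt{116862}}{2} \approx 170.93$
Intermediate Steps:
$B = 33221$ ($B = 7 + 33214 = 33221$)
$W = - \frac{8011}{2}$ ($W = \frac{1}{2} \left(-8011\right) = - \frac{8011}{2} \approx -4005.5$)
$\sqrt{W + B} = \sqrt{- \frac{8011}{2} + 33221} = \sqrt{\frac{58431}{2}} = \frac{\sqrt{116862}}{2}$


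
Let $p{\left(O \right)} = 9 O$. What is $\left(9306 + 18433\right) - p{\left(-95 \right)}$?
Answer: $28594$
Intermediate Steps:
$\left(9306 + 18433\right) - p{\left(-95 \right)} = \left(9306 + 18433\right) - 9 \left(-95\right) = 27739 - -855 = 27739 + 855 = 28594$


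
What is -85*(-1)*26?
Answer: 2210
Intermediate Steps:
-85*(-1)*26 = -17*(-5)*26 = 85*26 = 2210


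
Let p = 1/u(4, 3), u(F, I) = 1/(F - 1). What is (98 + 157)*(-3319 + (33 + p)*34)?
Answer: -534225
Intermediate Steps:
u(F, I) = 1/(-1 + F)
p = 3 (p = 1/(1/(-1 + 4)) = 1/(1/3) = 3)
(98 + 157)*(-3319 + (33 + p)*34) = (98 + 157)*(-3319 + (33 + 3)*34) = 255*(-3319 + 36*34) = 255*(-3319 + 1224) = 255*(-2095) = -534225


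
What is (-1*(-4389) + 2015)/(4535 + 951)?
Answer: 3202/2743 ≈ 1.1673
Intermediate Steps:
(-1*(-4389) + 2015)/(4535 + 951) = (4389 + 2015)/5486 = 6404*(1/5486) = 3202/2743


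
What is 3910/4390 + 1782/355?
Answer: 921103/155845 ≈ 5.9104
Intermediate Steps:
3910/4390 + 1782/355 = 3910*(1/4390) + 1782*(1/355) = 391/439 + 1782/355 = 921103/155845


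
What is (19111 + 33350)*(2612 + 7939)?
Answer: 553516011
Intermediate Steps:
(19111 + 33350)*(2612 + 7939) = 52461*10551 = 553516011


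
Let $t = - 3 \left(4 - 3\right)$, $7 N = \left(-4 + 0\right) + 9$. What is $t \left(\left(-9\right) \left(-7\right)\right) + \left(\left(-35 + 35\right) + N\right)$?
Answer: $- \frac{1318}{7} \approx -188.29$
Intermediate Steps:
$N = \frac{5}{7}$ ($N = \frac{\left(-4 + 0\right) + 9}{7} = \frac{-4 + 9}{7} = \frac{1}{7} \cdot 5 = \frac{5}{7} \approx 0.71429$)
$t = -3$ ($t = \left(-3\right) 1 = -3$)
$t \left(\left(-9\right) \left(-7\right)\right) + \left(\left(-35 + 35\right) + N\right) = - 3 \left(\left(-9\right) \left(-7\right)\right) + \left(\left(-35 + 35\right) + \frac{5}{7}\right) = \left(-3\right) 63 + \left(0 + \frac{5}{7}\right) = -189 + \frac{5}{7} = - \frac{1318}{7}$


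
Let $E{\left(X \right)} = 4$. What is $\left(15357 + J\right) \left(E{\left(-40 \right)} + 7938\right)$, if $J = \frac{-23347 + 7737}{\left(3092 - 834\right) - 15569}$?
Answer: $\frac{1623604003054}{13311} \approx 1.2197 \cdot 10^{8}$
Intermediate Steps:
$J = \frac{15610}{13311}$ ($J = - \frac{15610}{2258 - 15569} = - \frac{15610}{-13311} = \left(-15610\right) \left(- \frac{1}{13311}\right) = \frac{15610}{13311} \approx 1.1727$)
$\left(15357 + J\right) \left(E{\left(-40 \right)} + 7938\right) = \left(15357 + \frac{15610}{13311}\right) \left(4 + 7938\right) = \frac{204432637}{13311} \cdot 7942 = \frac{1623604003054}{13311}$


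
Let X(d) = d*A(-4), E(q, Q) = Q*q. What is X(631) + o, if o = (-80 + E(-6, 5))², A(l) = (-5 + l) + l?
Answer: 3897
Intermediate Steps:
A(l) = -5 + 2*l
o = 12100 (o = (-80 + 5*(-6))² = (-80 - 30)² = (-110)² = 12100)
X(d) = -13*d (X(d) = d*(-5 + 2*(-4)) = d*(-5 - 8) = d*(-13) = -13*d)
X(631) + o = -13*631 + 12100 = -8203 + 12100 = 3897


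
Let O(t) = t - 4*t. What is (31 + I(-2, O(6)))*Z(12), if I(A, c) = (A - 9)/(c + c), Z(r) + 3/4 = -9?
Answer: -14651/48 ≈ -305.23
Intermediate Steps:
Z(r) = -39/4 (Z(r) = -3/4 - 9 = -39/4)
O(t) = -3*t
I(A, c) = (-9 + A)/(2*c) (I(A, c) = (-9 + A)/((2*c)) = (-9 + A)*(1/(2*c)) = (-9 + A)/(2*c))
(31 + I(-2, O(6)))*Z(12) = (31 + (-9 - 2)/(2*((-3*6))))*(-39/4) = (31 + (1/2)*(-11)/(-18))*(-39/4) = (31 + (1/2)*(-1/18)*(-11))*(-39/4) = (31 + 11/36)*(-39/4) = (1127/36)*(-39/4) = -14651/48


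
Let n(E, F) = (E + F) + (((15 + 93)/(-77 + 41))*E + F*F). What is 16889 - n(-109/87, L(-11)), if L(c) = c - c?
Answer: 1469125/87 ≈ 16887.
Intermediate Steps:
L(c) = 0
n(E, F) = F + F² - 2*E (n(E, F) = (E + F) + ((108/(-36))*E + F²) = (E + F) + ((108*(-1/36))*E + F²) = (E + F) + (-3*E + F²) = (E + F) + (F² - 3*E) = F + F² - 2*E)
16889 - n(-109/87, L(-11)) = 16889 - (0 + 0² - (-218)/87) = 16889 - (0 + 0 - (-218)/87) = 16889 - (0 + 0 - 2*(-109/87)) = 16889 - (0 + 0 + 218/87) = 16889 - 1*218/87 = 16889 - 218/87 = 1469125/87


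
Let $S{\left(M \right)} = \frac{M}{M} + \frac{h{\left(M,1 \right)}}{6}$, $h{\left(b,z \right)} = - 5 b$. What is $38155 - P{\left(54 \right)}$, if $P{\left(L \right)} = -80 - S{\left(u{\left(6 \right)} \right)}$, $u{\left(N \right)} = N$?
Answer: $38231$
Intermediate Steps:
$S{\left(M \right)} = 1 - \frac{5 M}{6}$ ($S{\left(M \right)} = \frac{M}{M} + \frac{\left(-5\right) M}{6} = 1 + - 5 M \frac{1}{6} = 1 - \frac{5 M}{6}$)
$P{\left(L \right)} = -76$ ($P{\left(L \right)} = -80 - \left(1 - 5\right) = -80 - -4 = -80 + 4 = -76$)
$38155 - P{\left(54 \right)} = 38155 - -76 = 38155 + 76 = 38231$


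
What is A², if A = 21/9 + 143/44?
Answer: 4489/144 ≈ 31.174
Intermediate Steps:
A = 67/12 (A = 21*(⅑) + 143*(1/44) = 7/3 + 13/4 = 67/12 ≈ 5.5833)
A² = (67/12)² = 4489/144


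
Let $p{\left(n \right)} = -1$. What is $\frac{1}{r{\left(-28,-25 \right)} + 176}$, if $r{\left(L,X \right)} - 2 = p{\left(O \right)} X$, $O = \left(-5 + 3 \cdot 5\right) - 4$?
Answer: $\frac{1}{203} \approx 0.0049261$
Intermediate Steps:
$O = 6$ ($O = \left(-5 + 15\right) - 4 = 10 - 4 = 6$)
$r{\left(L,X \right)} = 2 - X$
$\frac{1}{r{\left(-28,-25 \right)} + 176} = \frac{1}{\left(2 - -25\right) + 176} = \frac{1}{\left(2 + 25\right) + 176} = \frac{1}{27 + 176} = \frac{1}{203}$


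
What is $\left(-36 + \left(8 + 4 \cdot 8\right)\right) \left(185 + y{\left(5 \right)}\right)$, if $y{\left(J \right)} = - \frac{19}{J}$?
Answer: $\frac{3624}{5} \approx 724.8$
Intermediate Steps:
$\left(-36 + \left(8 + 4 \cdot 8\right)\right) \left(185 + y{\left(5 \right)}\right) = \left(-36 + \left(8 + 4 \cdot 8\right)\right) \left(185 - \frac{19}{5}\right) = \left(-36 + \left(8 + 32\right)\right) \left(185 - \frac{19}{5}\right) = \left(-36 + 40\right) \left(185 - \frac{19}{5}\right) = 4 \cdot \frac{906}{5} = \frac{3624}{5}$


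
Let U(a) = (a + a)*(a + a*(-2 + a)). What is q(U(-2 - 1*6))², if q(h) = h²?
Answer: 1761205026816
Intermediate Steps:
U(a) = 2*a*(a + a*(-2 + a)) (U(a) = (2*a)*(a + a*(-2 + a)) = 2*a*(a + a*(-2 + a)))
q(U(-2 - 1*6))² = ((2*(-2 - 1*6)²*(-1 + (-2 - 1*6)))²)² = ((2*(-2 - 6)²*(-1 + (-2 - 6)))²)² = ((2*(-8)²*(-1 - 8))²)² = ((2*64*(-9))²)² = ((-1152)²)² = 1327104² = 1761205026816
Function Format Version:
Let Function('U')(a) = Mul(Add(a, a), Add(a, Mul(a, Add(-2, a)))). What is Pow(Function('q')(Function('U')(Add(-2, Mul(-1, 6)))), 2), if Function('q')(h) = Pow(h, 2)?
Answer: 1761205026816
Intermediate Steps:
Function('U')(a) = Mul(2, a, Add(a, Mul(a, Add(-2, a)))) (Function('U')(a) = Mul(Mul(2, a), Add(a, Mul(a, Add(-2, a)))) = Mul(2, a, Add(a, Mul(a, Add(-2, a)))))
Pow(Function('q')(Function('U')(Add(-2, Mul(-1, 6)))), 2) = Pow(Pow(Mul(2, Pow(Add(-2, Mul(-1, 6)), 2), Add(-1, Add(-2, Mul(-1, 6)))), 2), 2) = Pow(Pow(Mul(2, Pow(Add(-2, -6), 2), Add(-1, Add(-2, -6))), 2), 2) = Pow(Pow(Mul(2, Pow(-8, 2), Add(-1, -8)), 2), 2) = Pow(Pow(Mul(2, 64, -9), 2), 2) = Pow(Pow(-1152, 2), 2) = Pow(1327104, 2) = 1761205026816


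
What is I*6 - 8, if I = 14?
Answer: 76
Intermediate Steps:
I*6 - 8 = 14*6 - 8 = 84 - 8 = 76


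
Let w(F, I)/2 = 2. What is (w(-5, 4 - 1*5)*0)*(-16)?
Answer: 0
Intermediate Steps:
w(F, I) = 4 (w(F, I) = 2*2 = 4)
(w(-5, 4 - 1*5)*0)*(-16) = (4*0)*(-16) = 0*(-16) = 0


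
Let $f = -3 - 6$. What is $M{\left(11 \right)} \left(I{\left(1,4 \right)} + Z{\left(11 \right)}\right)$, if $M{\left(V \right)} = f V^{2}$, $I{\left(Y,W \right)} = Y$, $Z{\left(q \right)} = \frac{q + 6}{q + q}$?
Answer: $- \frac{3861}{2} \approx -1930.5$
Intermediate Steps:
$f = -9$
$Z{\left(q \right)} = \frac{6 + q}{2 q}$
$M{\left(V \right)} = - 9 V^{2}$
$M{\left(11 \right)} \left(I{\left(1,4 \right)} + Z{\left(11 \right)}\right) = - 9 \cdot 11^{2} \left(1 + \frac{6 + 11}{2 \cdot 11}\right) = \left(-9\right) 121 \left(1 + \frac{1}{2} \cdot \frac{1}{11} \cdot 17\right) = - 1089 \left(1 + \frac{17}{22}\right) = \left(-1089\right) \frac{39}{22} = - \frac{3861}{2}$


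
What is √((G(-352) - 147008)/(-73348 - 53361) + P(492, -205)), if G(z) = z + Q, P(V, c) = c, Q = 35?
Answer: 6*I*√90906738505/126709 ≈ 14.277*I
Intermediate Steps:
G(z) = 35 + z (G(z) = z + 35 = 35 + z)
√((G(-352) - 147008)/(-73348 - 53361) + P(492, -205)) = √(((35 - 352) - 147008)/(-73348 - 53361) - 205) = √((-317 - 147008)/(-126709) - 205) = √(-147325*(-1/126709) - 205) = √(147325/126709 - 205) = √(-25828020/126709) = 6*I*√90906738505/126709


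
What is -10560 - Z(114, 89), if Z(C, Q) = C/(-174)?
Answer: -306221/29 ≈ -10559.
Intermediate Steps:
Z(C, Q) = -C/174 (Z(C, Q) = C*(-1/174) = -C/174)
-10560 - Z(114, 89) = -10560 - (-1)*114/174 = -10560 - 1*(-19/29) = -10560 + 19/29 = -306221/29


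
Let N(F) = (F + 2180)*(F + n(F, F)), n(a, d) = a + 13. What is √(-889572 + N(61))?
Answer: I*√587037 ≈ 766.18*I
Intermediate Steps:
n(a, d) = 13 + a
N(F) = (13 + 2*F)*(2180 + F) (N(F) = (F + 2180)*(F + (13 + F)) = (2180 + F)*(13 + 2*F) = (13 + 2*F)*(2180 + F))
√(-889572 + N(61)) = √(-889572 + (28340 + 2*61² + 4373*61)) = √(-889572 + (28340 + 2*3721 + 266753)) = √(-889572 + (28340 + 7442 + 266753)) = √(-889572 + 302535) = √(-587037) = I*√587037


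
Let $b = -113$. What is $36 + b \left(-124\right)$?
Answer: $14048$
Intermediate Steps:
$36 + b \left(-124\right) = 36 - -14012 = 36 + 14012 = 14048$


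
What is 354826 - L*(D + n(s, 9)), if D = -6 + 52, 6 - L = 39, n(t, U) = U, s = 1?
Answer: 356641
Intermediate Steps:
L = -33 (L = 6 - 1*39 = 6 - 39 = -33)
D = 46
354826 - L*(D + n(s, 9)) = 354826 - (-33)*(46 + 9) = 354826 - (-33)*55 = 354826 - 1*(-1815) = 354826 + 1815 = 356641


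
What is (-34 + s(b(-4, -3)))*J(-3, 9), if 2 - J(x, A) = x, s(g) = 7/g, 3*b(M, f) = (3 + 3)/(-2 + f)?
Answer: -515/2 ≈ -257.50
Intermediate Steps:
b(M, f) = 2/(-2 + f) (b(M, f) = ((3 + 3)/(-2 + f))/3 = (6/(-2 + f))/3 = 2/(-2 + f))
J(x, A) = 2 - x
(-34 + s(b(-4, -3)))*J(-3, 9) = (-34 + 7/((2/(-2 - 3))))*(2 - 1*(-3)) = (-34 + 7/((2/(-5))))*(2 + 3) = (-34 + 7/((2*(-⅕))))*5 = (-34 + 7/(-⅖))*5 = (-34 + 7*(-5/2))*5 = (-34 - 35/2)*5 = -103/2*5 = -515/2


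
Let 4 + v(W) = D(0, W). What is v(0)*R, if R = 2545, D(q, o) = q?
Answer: -10180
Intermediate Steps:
v(W) = -4 (v(W) = -4 + 0 = -4)
v(0)*R = -4*2545 = -10180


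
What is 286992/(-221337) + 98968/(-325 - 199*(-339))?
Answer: 36635907/206384456 ≈ 0.17751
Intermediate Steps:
286992/(-221337) + 98968/(-325 - 199*(-339)) = 286992*(-1/221337) + 98968/(-325 + 67461) = -31888/24593 + 98968/67136 = -31888/24593 + 98968*(1/67136) = -31888/24593 + 12371/8392 = 36635907/206384456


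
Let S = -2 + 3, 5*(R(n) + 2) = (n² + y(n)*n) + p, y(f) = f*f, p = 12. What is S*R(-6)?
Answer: -178/5 ≈ -35.600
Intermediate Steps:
y(f) = f²
R(n) = ⅖ + n²/5 + n³/5 (R(n) = -2 + ((n² + n²*n) + 12)/5 = -2 + ((n² + n³) + 12)/5 = -2 + (12 + n² + n³)/5 = -2 + (12/5 + n²/5 + n³/5) = ⅖ + n²/5 + n³/5)
S = 1
S*R(-6) = 1*(⅖ + (⅕)*(-6)² + (⅕)*(-6)³) = 1*(⅖ + (⅕)*36 + (⅕)*(-216)) = 1*(⅖ + 36/5 - 216/5) = 1*(-178/5) = -178/5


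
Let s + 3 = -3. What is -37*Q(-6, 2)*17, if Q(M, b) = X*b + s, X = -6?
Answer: 11322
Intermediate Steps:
s = -6 (s = -3 - 3 = -6)
Q(M, b) = -6 - 6*b (Q(M, b) = -6*b - 6 = -6 - 6*b)
-37*Q(-6, 2)*17 = -37*(-6 - 6*2)*17 = -37*(-6 - 12)*17 = -37*(-18)*17 = 666*17 = 11322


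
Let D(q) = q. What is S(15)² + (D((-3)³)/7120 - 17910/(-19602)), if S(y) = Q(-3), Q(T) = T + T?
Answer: 286187477/7753680 ≈ 36.910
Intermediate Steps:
Q(T) = 2*T
S(y) = -6 (S(y) = 2*(-3) = -6)
S(15)² + (D((-3)³)/7120 - 17910/(-19602)) = (-6)² + ((-3)³/7120 - 17910/(-19602)) = 36 + (-27*1/7120 - 17910*(-1/19602)) = 36 + (-27/7120 + 995/1089) = 36 + 7054997/7753680 = 286187477/7753680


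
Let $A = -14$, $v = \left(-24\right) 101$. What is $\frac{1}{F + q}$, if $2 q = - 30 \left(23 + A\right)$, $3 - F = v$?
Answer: $\frac{1}{2292} \approx 0.0004363$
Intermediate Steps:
$v = -2424$
$F = 2427$ ($F = 3 - -2424 = 3 + 2424 = 2427$)
$q = -135$ ($q = \frac{\left(-30\right) \left(23 - 14\right)}{2} = \frac{\left(-30\right) 9}{2} = \frac{1}{2} \left(-270\right) = -135$)
$\frac{1}{F + q} = \frac{1}{2427 - 135} = \frac{1}{2292}$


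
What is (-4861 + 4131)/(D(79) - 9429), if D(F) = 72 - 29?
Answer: 365/4693 ≈ 0.077775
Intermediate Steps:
D(F) = 43
(-4861 + 4131)/(D(79) - 9429) = (-4861 + 4131)/(43 - 9429) = -730/(-9386) = -730*(-1/9386) = 365/4693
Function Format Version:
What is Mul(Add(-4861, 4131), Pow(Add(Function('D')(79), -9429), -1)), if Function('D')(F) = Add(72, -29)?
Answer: Rational(365, 4693) ≈ 0.077775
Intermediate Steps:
Function('D')(F) = 43
Mul(Add(-4861, 4131), Pow(Add(Function('D')(79), -9429), -1)) = Mul(Add(-4861, 4131), Pow(Add(43, -9429), -1)) = Mul(-730, Pow(-9386, -1)) = Mul(-730, Rational(-1, 9386)) = Rational(365, 4693)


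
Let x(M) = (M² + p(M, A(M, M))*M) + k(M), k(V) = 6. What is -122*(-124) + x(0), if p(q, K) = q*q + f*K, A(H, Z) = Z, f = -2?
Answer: 15134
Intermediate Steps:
p(q, K) = q² - 2*K (p(q, K) = q*q - 2*K = q² - 2*K)
x(M) = 6 + M² + M*(M² - 2*M) (x(M) = (M² + (M² - 2*M)*M) + 6 = (M² + M*(M² - 2*M)) + 6 = 6 + M² + M*(M² - 2*M))
-122*(-124) + x(0) = -122*(-124) + (6 + 0³ - 1*0²) = 15128 + (6 + 0 - 1*0) = 15128 + (6 + 0 + 0) = 15128 + 6 = 15134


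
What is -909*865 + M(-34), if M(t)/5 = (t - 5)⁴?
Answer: 10780920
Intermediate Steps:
M(t) = 5*(-5 + t)⁴ (M(t) = 5*(t - 5)⁴ = 5*(-5 + t)⁴)
-909*865 + M(-34) = -909*865 + 5*(-5 - 34)⁴ = -786285 + 5*(-39)⁴ = -786285 + 5*2313441 = -786285 + 11567205 = 10780920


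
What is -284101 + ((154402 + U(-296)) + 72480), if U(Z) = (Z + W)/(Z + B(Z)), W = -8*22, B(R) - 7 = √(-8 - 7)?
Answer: -597463747/10442 + 59*I*√15/10442 ≈ -57217.0 + 0.021883*I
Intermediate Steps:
B(R) = 7 + I*√15 (B(R) = 7 + √(-8 - 7) = 7 + √(-15) = 7 + I*√15)
W = -176
U(Z) = (-176 + Z)/(7 + Z + I*√15) (U(Z) = (Z - 176)/(Z + (7 + I*√15)) = (-176 + Z)/(7 + Z + I*√15))
-284101 + ((154402 + U(-296)) + 72480) = -284101 + ((154402 + (-176 - 296)/(7 - 296 + I*√15)) + 72480) = -284101 + ((154402 - 472/(-289 + I*√15)) + 72480) = -284101 + (226882 - 472/(-289 + I*√15)) = -57219 - 472/(-289 + I*√15)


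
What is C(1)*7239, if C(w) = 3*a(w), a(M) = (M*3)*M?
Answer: 65151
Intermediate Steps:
a(M) = 3*M² (a(M) = (3*M)*M = 3*M²)
C(w) = 9*w² (C(w) = 3*(3*w²) = 9*w²)
C(1)*7239 = (9*1²)*7239 = (9*1)*7239 = 9*7239 = 65151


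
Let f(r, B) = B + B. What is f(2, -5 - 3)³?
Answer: -4096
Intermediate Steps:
f(r, B) = 2*B
f(2, -5 - 3)³ = (2*(-5 - 3))³ = (2*(-8))³ = (-16)³ = -4096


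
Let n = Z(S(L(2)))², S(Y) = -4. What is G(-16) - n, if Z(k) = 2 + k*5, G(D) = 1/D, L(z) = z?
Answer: -5185/16 ≈ -324.06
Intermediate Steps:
Z(k) = 2 + 5*k
n = 324 (n = (2 + 5*(-4))² = (2 - 20)² = (-18)² = 324)
G(-16) - n = 1/(-16) - 1*324 = -1/16 - 324 = -5185/16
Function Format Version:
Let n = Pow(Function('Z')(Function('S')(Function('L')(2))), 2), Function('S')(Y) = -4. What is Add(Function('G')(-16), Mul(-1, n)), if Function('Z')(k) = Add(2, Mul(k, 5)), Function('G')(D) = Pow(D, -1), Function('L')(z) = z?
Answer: Rational(-5185, 16) ≈ -324.06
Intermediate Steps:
Function('Z')(k) = Add(2, Mul(5, k))
n = 324 (n = Pow(Add(2, Mul(5, -4)), 2) = Pow(Add(2, -20), 2) = Pow(-18, 2) = 324)
Add(Function('G')(-16), Mul(-1, n)) = Add(Pow(-16, -1), Mul(-1, 324)) = Add(Rational(-1, 16), -324) = Rational(-5185, 16)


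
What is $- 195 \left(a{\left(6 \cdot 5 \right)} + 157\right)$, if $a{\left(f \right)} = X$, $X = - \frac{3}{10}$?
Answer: $- \frac{61113}{2} \approx -30557.0$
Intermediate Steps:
$X = - \frac{3}{10}$ ($X = \left(-3\right) \frac{1}{10} = - \frac{3}{10} \approx -0.3$)
$a{\left(f \right)} = - \frac{3}{10}$
$- 195 \left(a{\left(6 \cdot 5 \right)} + 157\right) = - 195 \left(- \frac{3}{10} + 157\right) = \left(-195\right) \frac{1567}{10} = - \frac{61113}{2}$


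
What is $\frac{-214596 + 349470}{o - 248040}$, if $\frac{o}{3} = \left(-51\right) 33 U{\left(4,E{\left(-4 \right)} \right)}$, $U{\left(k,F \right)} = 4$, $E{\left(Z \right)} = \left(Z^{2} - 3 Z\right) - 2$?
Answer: $- \frac{7493}{14902} \approx -0.50282$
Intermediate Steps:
$E{\left(Z \right)} = -2 + Z^{2} - 3 Z$
$o = -20196$ ($o = 3 \left(-51\right) 33 \cdot 4 = 3 \left(\left(-1683\right) 4\right) = 3 \left(-6732\right) = -20196$)
$\frac{-214596 + 349470}{o - 248040} = \frac{-214596 + 349470}{-20196 - 248040} = \frac{134874}{-268236} = 134874 \left(- \frac{1}{268236}\right) = - \frac{7493}{14902}$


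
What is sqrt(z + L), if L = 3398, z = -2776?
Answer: sqrt(622) ≈ 24.940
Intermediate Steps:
sqrt(z + L) = sqrt(-2776 + 3398) = sqrt(622)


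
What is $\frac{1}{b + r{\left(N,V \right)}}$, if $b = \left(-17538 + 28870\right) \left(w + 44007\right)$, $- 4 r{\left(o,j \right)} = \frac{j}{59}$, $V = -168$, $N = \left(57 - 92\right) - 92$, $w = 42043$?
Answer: $\frac{59}{57531997442} \approx 1.0255 \cdot 10^{-9}$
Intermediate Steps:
$N = -127$ ($N = -35 - 92 = -127$)
$r{\left(o,j \right)} = - \frac{j}{236}$ ($r{\left(o,j \right)} = - \frac{j \frac{1}{59}}{4} = - \frac{\frac{1}{59} j}{4} = - \frac{j}{236}$)
$b = 975118600$ ($b = \left(-17538 + 28870\right) \left(42043 + 44007\right) = 11332 \cdot 86050 = 975118600$)
$\frac{1}{b + r{\left(N,V \right)}} = \frac{1}{975118600 - - \frac{42}{59}} = \frac{1}{975118600 + \frac{42}{59}} = \frac{1}{\frac{57531997442}{59}} = \frac{59}{57531997442}$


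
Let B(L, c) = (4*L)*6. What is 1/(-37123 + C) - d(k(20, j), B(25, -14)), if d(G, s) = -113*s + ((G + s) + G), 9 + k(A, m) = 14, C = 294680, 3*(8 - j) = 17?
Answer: 17305254831/257557 ≈ 67190.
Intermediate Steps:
j = 7/3 (j = 8 - 1/3*17 = 8 - 17/3 = 7/3 ≈ 2.3333)
k(A, m) = 5 (k(A, m) = -9 + 14 = 5)
B(L, c) = 24*L
d(G, s) = -112*s + 2*G (d(G, s) = -113*s + (s + 2*G) = -112*s + 2*G)
1/(-37123 + C) - d(k(20, j), B(25, -14)) = 1/(-37123 + 294680) - (-2688*25 + 2*5) = 1/257557 - (-112*600 + 10) = 1/257557 - (-67200 + 10) = 1/257557 - 1*(-67190) = 1/257557 + 67190 = 17305254831/257557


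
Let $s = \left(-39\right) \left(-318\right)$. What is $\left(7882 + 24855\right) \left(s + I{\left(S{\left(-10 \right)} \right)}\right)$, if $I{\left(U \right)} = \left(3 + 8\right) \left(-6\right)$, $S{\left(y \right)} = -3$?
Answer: $403843632$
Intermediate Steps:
$I{\left(U \right)} = -66$ ($I{\left(U \right)} = 11 \left(-6\right) = -66$)
$s = 12402$
$\left(7882 + 24855\right) \left(s + I{\left(S{\left(-10 \right)} \right)}\right) = \left(7882 + 24855\right) \left(12402 - 66\right) = 32737 \cdot 12336 = 403843632$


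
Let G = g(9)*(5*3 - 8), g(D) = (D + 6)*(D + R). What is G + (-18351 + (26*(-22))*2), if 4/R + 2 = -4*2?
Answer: -18592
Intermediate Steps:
R = -⅖ (R = 4/(-2 - 4*2) = 4/(-2 - 8) = 4/(-10) = 4*(-⅒) = -⅖ ≈ -0.40000)
g(D) = (6 + D)*(-⅖ + D) (g(D) = (D + 6)*(D - ⅖) = (6 + D)*(-⅖ + D))
G = 903 (G = (-12/5 + 9² + (28/5)*9)*(5*3 - 8) = (-12/5 + 81 + 252/5)*(15 - 8) = 129*7 = 903)
G + (-18351 + (26*(-22))*2) = 903 + (-18351 + (26*(-22))*2) = 903 + (-18351 - 572*2) = 903 + (-18351 - 1144) = 903 - 19495 = -18592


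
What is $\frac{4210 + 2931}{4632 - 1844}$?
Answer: $\frac{7141}{2788} \approx 2.5613$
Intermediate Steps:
$\frac{4210 + 2931}{4632 - 1844} = \frac{7141}{2788}$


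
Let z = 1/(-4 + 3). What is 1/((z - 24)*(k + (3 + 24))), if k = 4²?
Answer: -1/1075 ≈ -0.00093023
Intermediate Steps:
z = -1 (z = 1/(-1) = -1)
k = 16
1/((z - 24)*(k + (3 + 24))) = 1/((-1 - 24)*(16 + (3 + 24))) = 1/(-25*(16 + 27)) = 1/(-25*43) = 1/(-1075) = -1/1075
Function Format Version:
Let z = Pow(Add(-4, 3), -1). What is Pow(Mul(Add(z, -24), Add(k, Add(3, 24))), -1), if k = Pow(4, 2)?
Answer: Rational(-1, 1075) ≈ -0.00093023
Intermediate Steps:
z = -1 (z = Pow(-1, -1) = -1)
k = 16
Pow(Mul(Add(z, -24), Add(k, Add(3, 24))), -1) = Pow(Mul(Add(-1, -24), Add(16, Add(3, 24))), -1) = Pow(Mul(-25, Add(16, 27)), -1) = Pow(Mul(-25, 43), -1) = Pow(-1075, -1) = Rational(-1, 1075)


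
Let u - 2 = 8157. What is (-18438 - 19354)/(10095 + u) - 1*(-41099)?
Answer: 375091677/9127 ≈ 41097.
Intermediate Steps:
u = 8159 (u = 2 + 8157 = 8159)
(-18438 - 19354)/(10095 + u) - 1*(-41099) = (-18438 - 19354)/(10095 + 8159) - 1*(-41099) = -37792/18254 + 41099 = -37792*1/18254 + 41099 = -18896/9127 + 41099 = 375091677/9127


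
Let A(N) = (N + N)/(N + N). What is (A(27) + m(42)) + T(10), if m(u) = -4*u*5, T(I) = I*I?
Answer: -739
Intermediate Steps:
A(N) = 1 (A(N) = (2*N)/((2*N)) = (2*N)*(1/(2*N)) = 1)
T(I) = I²
m(u) = -20*u
(A(27) + m(42)) + T(10) = (1 - 20*42) + 10² = (1 - 840) + 100 = -839 + 100 = -739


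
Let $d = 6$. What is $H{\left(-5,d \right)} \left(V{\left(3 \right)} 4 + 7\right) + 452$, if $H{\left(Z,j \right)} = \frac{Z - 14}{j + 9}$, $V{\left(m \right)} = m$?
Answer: $\frac{6419}{15} \approx 427.93$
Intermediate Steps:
$H{\left(Z,j \right)} = \frac{-14 + Z}{9 + j}$
$H{\left(-5,d \right)} \left(V{\left(3 \right)} 4 + 7\right) + 452 = \frac{-14 - 5}{9 + 6} \left(3 \cdot 4 + 7\right) + 452 = \frac{1}{15} \left(-19\right) \left(12 + 7\right) + 452 = \frac{1}{15} \left(-19\right) 19 + 452 = \left(- \frac{19}{15}\right) 19 + 452 = - \frac{361}{15} + 452 = \frac{6419}{15}$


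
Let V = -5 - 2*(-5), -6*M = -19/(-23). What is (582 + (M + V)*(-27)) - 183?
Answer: 12315/46 ≈ 267.72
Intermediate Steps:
M = -19/138 (M = -(-19)/(6*(-23)) = -(-19)*(-1)/(6*23) = -⅙*19/23 = -19/138 ≈ -0.13768)
V = 5 (V = -5 + 10 = 5)
(582 + (M + V)*(-27)) - 183 = (582 + (-19/138 + 5)*(-27)) - 183 = (582 + (671/138)*(-27)) - 183 = (582 - 6039/46) - 183 = 20733/46 - 183 = 12315/46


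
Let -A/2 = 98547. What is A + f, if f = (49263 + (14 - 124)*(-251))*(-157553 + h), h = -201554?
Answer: -27605829505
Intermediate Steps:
A = -197094 (A = -2*98547 = -197094)
f = -27605632411 (f = (49263 + (14 - 124)*(-251))*(-157553 - 201554) = (49263 - 110*(-251))*(-359107) = (49263 + 27610)*(-359107) = 76873*(-359107) = -27605632411)
A + f = -197094 - 27605632411 = -27605829505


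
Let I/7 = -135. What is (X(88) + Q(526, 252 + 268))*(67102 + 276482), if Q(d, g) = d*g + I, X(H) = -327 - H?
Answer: 93509821440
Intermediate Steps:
I = -945 (I = 7*(-135) = -945)
Q(d, g) = -945 + d*g (Q(d, g) = d*g - 945 = -945 + d*g)
(X(88) + Q(526, 252 + 268))*(67102 + 276482) = ((-327 - 1*88) + (-945 + 526*(252 + 268)))*(67102 + 276482) = ((-327 - 88) + (-945 + 526*520))*343584 = (-415 + (-945 + 273520))*343584 = (-415 + 272575)*343584 = 272160*343584 = 93509821440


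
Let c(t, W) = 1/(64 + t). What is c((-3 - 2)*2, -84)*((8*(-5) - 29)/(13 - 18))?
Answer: 23/90 ≈ 0.25556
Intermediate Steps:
c((-3 - 2)*2, -84)*((8*(-5) - 29)/(13 - 18)) = ((8*(-5) - 29)/(13 - 18))/(64 + (-3 - 2)*2) = ((-40 - 29)/(-5))/(64 - 5*2) = (-69*(-1/5))/(64 - 10) = (69/5)/54 = (1/54)*(69/5) = 23/90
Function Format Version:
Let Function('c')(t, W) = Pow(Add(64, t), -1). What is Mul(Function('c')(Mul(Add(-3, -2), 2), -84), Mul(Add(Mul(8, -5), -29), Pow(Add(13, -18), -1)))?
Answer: Rational(23, 90) ≈ 0.25556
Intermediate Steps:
Mul(Function('c')(Mul(Add(-3, -2), 2), -84), Mul(Add(Mul(8, -5), -29), Pow(Add(13, -18), -1))) = Mul(Pow(Add(64, Mul(Add(-3, -2), 2)), -1), Mul(Add(Mul(8, -5), -29), Pow(Add(13, -18), -1))) = Mul(Pow(Add(64, Mul(-5, 2)), -1), Mul(Add(-40, -29), Pow(-5, -1))) = Mul(Pow(Add(64, -10), -1), Mul(-69, Rational(-1, 5))) = Mul(Pow(54, -1), Rational(69, 5)) = Mul(Rational(1, 54), Rational(69, 5)) = Rational(23, 90)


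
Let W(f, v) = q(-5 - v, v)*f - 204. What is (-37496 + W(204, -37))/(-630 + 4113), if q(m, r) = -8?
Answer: -39332/3483 ≈ -11.293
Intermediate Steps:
W(f, v) = -204 - 8*f (W(f, v) = -8*f - 204 = -204 - 8*f)
(-37496 + W(204, -37))/(-630 + 4113) = (-37496 + (-204 - 8*204))/(-630 + 4113) = (-37496 + (-204 - 1632))/3483 = (-37496 - 1836)*(1/3483) = -39332*1/3483 = -39332/3483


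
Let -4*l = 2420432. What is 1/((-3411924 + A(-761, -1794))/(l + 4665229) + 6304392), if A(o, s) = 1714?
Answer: 176527/1112895258314 ≈ 1.5862e-7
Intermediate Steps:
l = -605108 (l = -¼*2420432 = -605108)
1/((-3411924 + A(-761, -1794))/(l + 4665229) + 6304392) = 1/((-3411924 + 1714)/(-605108 + 4665229) + 6304392) = 1/(-3410210/4060121 + 6304392) = 1/(-3410210*1/4060121 + 6304392) = 1/(-148270/176527 + 6304392) = 1/(1112895258314/176527) = 176527/1112895258314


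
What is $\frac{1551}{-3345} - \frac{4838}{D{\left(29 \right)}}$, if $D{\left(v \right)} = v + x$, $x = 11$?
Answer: $- \frac{108301}{892} \approx -121.41$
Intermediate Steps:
$D{\left(v \right)} = 11 + v$ ($D{\left(v \right)} = v + 11 = 11 + v$)
$\frac{1551}{-3345} - \frac{4838}{D{\left(29 \right)}} = \frac{1551}{-3345} - \frac{4838}{11 + 29} = 1551 \left(- \frac{1}{3345}\right) - \frac{4838}{40} = - \frac{517}{1115} - \frac{2419}{20} = - \frac{108301}{892}$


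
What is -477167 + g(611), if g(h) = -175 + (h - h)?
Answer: -477342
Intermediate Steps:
g(h) = -175 (g(h) = -175 + 0 = -175)
-477167 + g(611) = -477167 - 175 = -477342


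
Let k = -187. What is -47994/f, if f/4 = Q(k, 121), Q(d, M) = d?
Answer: 23997/374 ≈ 64.163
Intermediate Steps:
f = -748 (f = 4*(-187) = -748)
-47994/f = -47994/(-748) = -47994*(-1/748) = 23997/374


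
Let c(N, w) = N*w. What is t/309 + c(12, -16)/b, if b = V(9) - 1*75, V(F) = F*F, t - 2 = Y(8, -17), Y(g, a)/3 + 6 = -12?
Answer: -9940/309 ≈ -32.168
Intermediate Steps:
Y(g, a) = -54 (Y(g, a) = -18 + 3*(-12) = -18 - 36 = -54)
t = -52 (t = 2 - 54 = -52)
V(F) = F²
b = 6 (b = 9² - 1*75 = 81 - 75 = 6)
t/309 + c(12, -16)/b = -52/309 + (12*(-16))/6 = -52*1/309 - 192*⅙ = -52/309 - 32 = -9940/309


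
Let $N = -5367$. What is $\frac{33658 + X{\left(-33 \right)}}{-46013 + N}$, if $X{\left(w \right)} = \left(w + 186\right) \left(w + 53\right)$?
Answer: $- \frac{18359}{25690} \approx -0.71464$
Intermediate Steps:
$X{\left(w \right)} = \left(53 + w\right) \left(186 + w\right)$ ($X{\left(w \right)} = \left(186 + w\right) \left(53 + w\right) = \left(53 + w\right) \left(186 + w\right)$)
$\frac{33658 + X{\left(-33 \right)}}{-46013 + N} = \frac{33658 + \left(9858 + \left(-33\right)^{2} + 239 \left(-33\right)\right)}{-46013 - 5367} = \frac{33658 + \left(9858 + 1089 - 7887\right)}{-51380} = \left(33658 + 3060\right) \left(- \frac{1}{51380}\right) = 36718 \left(- \frac{1}{51380}\right) = - \frac{18359}{25690}$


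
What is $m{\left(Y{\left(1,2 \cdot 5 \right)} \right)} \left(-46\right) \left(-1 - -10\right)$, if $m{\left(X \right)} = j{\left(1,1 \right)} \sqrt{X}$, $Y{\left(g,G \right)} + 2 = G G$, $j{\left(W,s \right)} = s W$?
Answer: $- 2898 \sqrt{2} \approx -4098.4$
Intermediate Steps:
$j{\left(W,s \right)} = W s$
$Y{\left(g,G \right)} = -2 + G^{2}$ ($Y{\left(g,G \right)} = -2 + G G = -2 + G^{2}$)
$m{\left(X \right)} = \sqrt{X}$ ($m{\left(X \right)} = 1 \cdot 1 \sqrt{X} = 1 \sqrt{X} = \sqrt{X}$)
$m{\left(Y{\left(1,2 \cdot 5 \right)} \right)} \left(-46\right) \left(-1 - -10\right) = \sqrt{-2 + \left(2 \cdot 5\right)^{2}} \left(-46\right) \left(-1 - -10\right) = \sqrt{-2 + 10^{2}} \left(-46\right) \left(-1 + 10\right) = \sqrt{-2 + 100} \left(-46\right) 9 = \sqrt{98} \left(-46\right) 9 = 7 \sqrt{2} \left(-46\right) 9 = - 322 \sqrt{2} \cdot 9 = - 2898 \sqrt{2}$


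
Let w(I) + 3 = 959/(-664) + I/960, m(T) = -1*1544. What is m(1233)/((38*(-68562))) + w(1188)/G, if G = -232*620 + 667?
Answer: 380827087247/619207613416080 ≈ 0.00061502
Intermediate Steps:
m(T) = -1544
w(I) = -2951/664 + I/960 (w(I) = -3 + (959/(-664) + I/960) = -3 + (959*(-1/664) + I*(1/960)) = -3 + (-959/664 + I/960) = -2951/664 + I/960)
G = -143173 (G = -143840 + 667 = -143173)
m(1233)/((38*(-68562))) + w(1188)/G = -1544/(38*(-68562)) + (-2951/664 + (1/960)*1188)/(-143173) = -1544/(-2605356) + (-2951/664 + 99/80)*(-1/143173) = -1544*(-1/2605356) - 21293/6640*(-1/143173) = 386/651339 + 21293/950668720 = 380827087247/619207613416080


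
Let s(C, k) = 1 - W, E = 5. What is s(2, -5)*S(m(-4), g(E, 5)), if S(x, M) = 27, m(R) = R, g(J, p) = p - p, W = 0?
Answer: 27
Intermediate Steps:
s(C, k) = 1 (s(C, k) = 1 - 1*0 = 1 + 0 = 1)
g(J, p) = 0
s(2, -5)*S(m(-4), g(E, 5)) = 1*27 = 27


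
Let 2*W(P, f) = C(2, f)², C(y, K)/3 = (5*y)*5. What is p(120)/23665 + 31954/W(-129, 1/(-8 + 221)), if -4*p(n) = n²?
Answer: 71569141/26623125 ≈ 2.6882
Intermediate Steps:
C(y, K) = 75*y (C(y, K) = 3*((5*y)*5) = 3*(25*y) = 75*y)
p(n) = -n²/4
W(P, f) = 11250 (W(P, f) = (75*2)²/2 = (½)*150² = (½)*22500 = 11250)
p(120)/23665 + 31954/W(-129, 1/(-8 + 221)) = -¼*120²/23665 + 31954/11250 = -¼*14400*(1/23665) + 31954*(1/11250) = -3600*1/23665 + 15977/5625 = -720/4733 + 15977/5625 = 71569141/26623125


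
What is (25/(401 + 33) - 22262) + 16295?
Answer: -2589653/434 ≈ -5966.9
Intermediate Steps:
(25/(401 + 33) - 22262) + 16295 = (25/434 - 22262) + 16295 = -9661683/434 + 16295 = -2589653/434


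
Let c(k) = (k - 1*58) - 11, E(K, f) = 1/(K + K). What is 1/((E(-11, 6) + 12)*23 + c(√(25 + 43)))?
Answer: 99682/20497049 - 968*√17/20497049 ≈ 0.0046685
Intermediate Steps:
E(K, f) = 1/(2*K)
c(k) = -69 + k (c(k) = (k - 58) - 11 = (-58 + k) - 11 = -69 + k)
1/((E(-11, 6) + 12)*23 + c(√(25 + 43))) = 1/(((½)/(-11) + 12)*23 + (-69 + √(25 + 43))) = 1/(((½)*(-1/11) + 12)*23 + (-69 + √68)) = 1/((-1/22 + 12)*23 + (-69 + 2*√17)) = 1/((263/22)*23 + (-69 + 2*√17)) = 1/(6049/22 + (-69 + 2*√17)) = 1/(4531/22 + 2*√17)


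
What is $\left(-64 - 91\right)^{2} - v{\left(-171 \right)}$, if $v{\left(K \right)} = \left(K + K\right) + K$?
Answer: $24538$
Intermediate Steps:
$v{\left(K \right)} = 3 K$ ($v{\left(K \right)} = 2 K + K = 3 K$)
$\left(-64 - 91\right)^{2} - v{\left(-171 \right)} = \left(-64 - 91\right)^{2} - 3 \left(-171\right) = \left(-155\right)^{2} - -513 = 24025 + 513 = 24538$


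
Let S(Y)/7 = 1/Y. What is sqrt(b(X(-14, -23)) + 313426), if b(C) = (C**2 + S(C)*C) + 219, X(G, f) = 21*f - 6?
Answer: sqrt(552773) ≈ 743.49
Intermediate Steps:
S(Y) = 7/Y
X(G, f) = -6 + 21*f
b(C) = 226 + C**2 (b(C) = (C**2 + (7/C)*C) + 219 = (C**2 + 7) + 219 = (7 + C**2) + 219 = 226 + C**2)
sqrt(b(X(-14, -23)) + 313426) = sqrt((226 + (-6 + 21*(-23))**2) + 313426) = sqrt((226 + (-6 - 483)**2) + 313426) = sqrt((226 + (-489)**2) + 313426) = sqrt((226 + 239121) + 313426) = sqrt(239347 + 313426) = sqrt(552773)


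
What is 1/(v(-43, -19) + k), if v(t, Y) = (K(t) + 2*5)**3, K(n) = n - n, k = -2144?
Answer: -1/1144 ≈ -0.00087413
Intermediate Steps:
K(n) = 0
v(t, Y) = 1000 (v(t, Y) = (0 + 2*5)**3 = (0 + 10)**3 = 10**3 = 1000)
1/(v(-43, -19) + k) = 1/(1000 - 2144) = 1/(-1144) = -1/1144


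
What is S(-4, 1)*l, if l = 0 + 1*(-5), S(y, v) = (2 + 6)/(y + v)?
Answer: 40/3 ≈ 13.333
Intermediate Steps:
S(y, v) = 8/(v + y)
l = -5 (l = 0 - 5 = -5)
S(-4, 1)*l = (8/(1 - 4))*(-5) = (8/(-3))*(-5) = (8*(-⅓))*(-5) = -8/3*(-5) = 40/3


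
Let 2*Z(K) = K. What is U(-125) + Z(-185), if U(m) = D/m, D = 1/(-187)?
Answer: -4324373/46750 ≈ -92.500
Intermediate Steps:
Z(K) = K/2
D = -1/187 ≈ -0.0053476
U(m) = -1/(187*m)
U(-125) + Z(-185) = -1/187/(-125) + (1/2)*(-185) = -1/187*(-1/125) - 185/2 = 1/23375 - 185/2 = -4324373/46750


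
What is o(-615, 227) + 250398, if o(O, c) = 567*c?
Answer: 379107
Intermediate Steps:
o(-615, 227) + 250398 = 567*227 + 250398 = 128709 + 250398 = 379107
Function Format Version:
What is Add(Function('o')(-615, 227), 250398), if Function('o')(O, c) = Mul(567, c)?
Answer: 379107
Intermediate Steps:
Add(Function('o')(-615, 227), 250398) = Add(Mul(567, 227), 250398) = Add(128709, 250398) = 379107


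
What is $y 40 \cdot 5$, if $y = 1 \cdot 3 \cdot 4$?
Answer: $2400$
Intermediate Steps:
$y = 12$ ($y = 3 \cdot 4 = 12$)
$y 40 \cdot 5 = 12 \cdot 40 \cdot 5 = 480 \cdot 5 = 2400$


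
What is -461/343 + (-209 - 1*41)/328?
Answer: -118479/56252 ≈ -2.1062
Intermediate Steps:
-461/343 + (-209 - 1*41)/328 = -461*1/343 + (-209 - 41)*(1/328) = -461/343 - 250*1/328 = -461/343 - 125/164 = -118479/56252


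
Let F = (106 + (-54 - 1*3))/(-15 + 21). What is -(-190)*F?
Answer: 4655/3 ≈ 1551.7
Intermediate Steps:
F = 49/6 (F = (106 + (-54 - 3))/6 = (106 - 57)*(⅙) = 49*(⅙) = 49/6 ≈ 8.1667)
-(-190)*F = -(-190)*49/6 = -95*(-49/3) = 4655/3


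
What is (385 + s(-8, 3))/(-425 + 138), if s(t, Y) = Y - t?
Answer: -396/287 ≈ -1.3798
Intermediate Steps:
(385 + s(-8, 3))/(-425 + 138) = (385 + (3 - 1*(-8)))/(-425 + 138) = (385 + (3 + 8))/(-287) = (385 + 11)*(-1/287) = 396*(-1/287) = -396/287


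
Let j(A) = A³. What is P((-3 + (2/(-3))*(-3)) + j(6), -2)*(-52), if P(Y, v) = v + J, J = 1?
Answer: 52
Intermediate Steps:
P(Y, v) = 1 + v (P(Y, v) = v + 1 = 1 + v)
P((-3 + (2/(-3))*(-3)) + j(6), -2)*(-52) = (1 - 2)*(-52) = -1*(-52) = 52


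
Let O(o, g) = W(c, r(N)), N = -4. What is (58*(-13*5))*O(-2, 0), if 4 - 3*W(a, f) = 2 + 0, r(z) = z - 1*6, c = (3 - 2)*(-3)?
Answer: -7540/3 ≈ -2513.3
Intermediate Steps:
c = -3 (c = 1*(-3) = -3)
r(z) = -6 + z (r(z) = z - 6 = -6 + z)
W(a, f) = 2/3 (W(a, f) = 4/3 - (2 + 0)/3 = 4/3 - 1/3*2 = 4/3 - 2/3 = 2/3)
O(o, g) = 2/3
(58*(-13*5))*O(-2, 0) = (58*(-13*5))*(2/3) = (58*(-65))*(2/3) = -3770*2/3 = -7540/3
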